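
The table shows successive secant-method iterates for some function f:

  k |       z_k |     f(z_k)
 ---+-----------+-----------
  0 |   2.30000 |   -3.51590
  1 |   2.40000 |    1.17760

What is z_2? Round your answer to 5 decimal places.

z_2 = 2.40000 − 1.17760·(2.40000 − 2.30000) / (1.17760 − (-3.51590))
   = 2.40000 − (0.1177600)/(4.6935000) = 2.3749100

2.37491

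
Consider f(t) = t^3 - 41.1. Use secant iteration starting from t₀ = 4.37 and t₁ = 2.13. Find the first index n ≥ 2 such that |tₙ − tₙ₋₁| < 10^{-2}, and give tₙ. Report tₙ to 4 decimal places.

f(4.37) = 42.353453, f(2.13) = -31.436403
t₂ = 2.130000 − (-31.436403)·(-2.240000)/(-73.789856) = 3.084298;  |Δ| = 0.954298
f(3.084298) = -11.759388
t₃ = 3.084298 − (-11.759388)·(0.954298)/(19.677015) = 3.654607;  |Δ| = 0.570308
f(3.654607) = 7.711476
t₄ = 3.654607 − 7.711476·(0.570308)/(19.470864) = 3.428735;  |Δ| = 0.225872
f(3.428735) = -0.791027
t₅ = 3.428735 − (-0.791027)·(-0.225872)/(-8.502503) = 3.449749;  |Δ| = 0.021014
f(3.449749) = -0.045343
t₆ = 3.449749 − (-0.045343)·(0.021014)/(0.745684) = 3.451027;  |Δ| = 0.001278
|t₆ − t₅| = 0.001278 < 10^{-2}

n = 6, tₙ = 3.4510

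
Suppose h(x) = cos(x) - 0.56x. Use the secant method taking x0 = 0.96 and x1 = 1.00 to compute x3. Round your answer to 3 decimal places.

0.986

h(0.96) = 0.03592, h(1.00) = -0.01970
x2 = 1.00000 − (-0.01970)·(1.00000 − 0.96000) / (-0.01970 − 0.03592) = 1.00000 − (-0.00079)/(-0.05562) = 0.98583
h(0.98583) = 0.00010
x3 = 0.98583 − 0.00010·(0.98583 − 1.00000) / (0.00010 − (-0.01970)) = 0.98583 − (0.00000)/(0.01980) = 0.98591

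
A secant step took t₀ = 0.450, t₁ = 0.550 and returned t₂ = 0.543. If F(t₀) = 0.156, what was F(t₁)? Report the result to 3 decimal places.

The secant line through (0.450, 0.156) and (0.550, F(t₁)) crosses zero at t₂ = 0.543.
So (0.450, 0.156), (0.550, F(t₁)), (0.543, 0) are collinear:
F(t₁) = 0.156 · (0.550 − 0.543) / (0.450 − 0.543) = 0.156 · (0.00700)/(-0.09300) = -0.01174

-0.012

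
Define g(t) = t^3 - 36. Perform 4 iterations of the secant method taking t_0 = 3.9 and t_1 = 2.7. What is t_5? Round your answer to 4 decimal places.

3.3019

g(3.9) = 23.319000, g(2.7) = -16.317000
t_2 = 2.700000 − (-16.317000)·(2.700000 − 3.900000) / (-16.317000 − 23.319000) = 2.700000 − (19.580400)/(-39.636000) = 3.194005
g(3.194005) = -3.415808
t_3 = 3.194005 − (-3.415808)·(3.194005 − 2.700000) / (-3.415808 − (-16.317000)) = 3.194005 − (-1.687428)/(12.901192) = 3.324802
g(3.324802) = 0.753377
t_4 = 3.324802 − 0.753377·(3.324802 − 3.194005) / (0.753377 − (-3.415808)) = 3.324802 − (0.098539)/(4.169185) = 3.301167
g(3.301167) = -0.024872
t_5 = 3.301167 − (-0.024872)·(3.301167 − 3.324802) / (-0.024872 − 0.753377) = 3.301167 − (0.000588)/(-0.778248) = 3.301922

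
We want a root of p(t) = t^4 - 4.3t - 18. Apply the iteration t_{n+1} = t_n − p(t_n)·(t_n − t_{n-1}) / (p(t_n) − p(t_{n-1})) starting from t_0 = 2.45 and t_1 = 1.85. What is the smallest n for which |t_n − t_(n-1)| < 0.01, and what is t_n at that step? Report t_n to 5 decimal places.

n = 5, t_n = 2.29786

p(2.45) = 7.4950063, p(1.85) = -14.2414937
t_2 = 1.8500000 − (-14.2414937)·(-0.6000000)/(-21.7365000) = 2.2431128;  |Δ| = 0.3931128
p(2.2431128) = -2.3288392
t_3 = 2.2431128 − (-2.3288392)·(0.3931128)/(11.9126545) = 2.3199635;  |Δ| = 0.0768508
p(2.3199635) = 0.9925659
t_4 = 2.3199635 − 0.9925659·(0.0768508)/(3.3214051) = 2.2969975;  |Δ| = 0.0229660
p(2.2969975) = -0.0388275
t_5 = 2.2969975 − (-0.0388275)·(-0.0229660)/(-1.0313934) = 2.2978621;  |Δ| = 0.0008646
|t_5 − t_4| = 0.0008646 < 0.01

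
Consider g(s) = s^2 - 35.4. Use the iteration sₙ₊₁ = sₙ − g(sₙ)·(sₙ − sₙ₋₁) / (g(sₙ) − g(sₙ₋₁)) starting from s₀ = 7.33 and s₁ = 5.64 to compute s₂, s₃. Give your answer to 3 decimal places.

5.917, 5.951

g(7.33) = 18.32890, g(5.64) = -3.59040
s₂ = 5.64000 − (-3.59040)·(5.64000 − 7.33000) / (-3.59040 − 18.32890) = 5.64000 − (6.06778)/(-21.91930) = 5.91682
g(5.91682) = -0.39120
s₃ = 5.91682 − (-0.39120)·(5.91682 − 5.64000) / (-0.39120 − (-3.59040)) = 5.91682 − (-0.10829)/(3.19920) = 5.95067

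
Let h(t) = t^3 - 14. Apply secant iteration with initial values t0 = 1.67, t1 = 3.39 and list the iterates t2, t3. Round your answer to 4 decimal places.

h(1.67) = -9.342537, h(3.39) = 24.958219
t2 = 3.390000 − 24.958219·(3.390000 − 1.670000) / (24.958219 − (-9.342537)) = 3.390000 − (42.928137)/(34.300756) = 2.138478
h(2.138478) = -4.220546
t3 = 2.138478 − (-4.220546)·(2.138478 − 3.390000) / (-4.220546 − 24.958219) = 2.138478 − (5.282104)/(-29.178765) = 2.319504

2.1385, 2.3195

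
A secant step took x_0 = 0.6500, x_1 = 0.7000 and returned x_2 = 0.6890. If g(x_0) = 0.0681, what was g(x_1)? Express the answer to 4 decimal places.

The secant line through (0.6500, 0.0681) and (0.7000, g(x_1)) crosses zero at x_2 = 0.6890.
So (0.6500, 0.0681), (0.7000, g(x_1)), (0.6890, 0) are collinear:
g(x_1) = 0.0681 · (0.7000 − 0.6890) / (0.6500 − 0.6890) = 0.0681 · (0.011000)/(-0.039000) = -0.019208

-0.0192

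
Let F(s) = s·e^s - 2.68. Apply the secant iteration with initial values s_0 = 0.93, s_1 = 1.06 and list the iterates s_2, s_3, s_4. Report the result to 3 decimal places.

0.990, 0.993, 0.993

F(0.93) = -0.32291, F(1.06) = 0.37955
s_2 = 1.06000 − 0.37955·(1.06000 − 0.93000) / (0.37955 − (-0.32291)) = 1.06000 − (0.04934)/(0.70246) = 0.98976
F(0.98976) = -0.01697
s_3 = 0.98976 − (-0.01697)·(0.98976 − 1.06000) / (-0.01697 − 0.37955) = 0.98976 − (0.00119)/(-0.39653) = 0.99276
F(0.99276) = -0.00084
s_4 = 0.99276 − (-0.00084)·(0.99276 − 0.98976) / (-0.00084 − (-0.01697)) = 0.99276 − (0.00000)/(0.01613) = 0.99292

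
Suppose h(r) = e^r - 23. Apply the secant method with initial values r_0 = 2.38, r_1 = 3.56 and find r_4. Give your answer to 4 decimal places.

3.1383

h(2.38) = -12.195097, h(3.56) = 12.163197
r_2 = 3.560000 − 12.163197·(3.560000 − 2.380000) / (12.163197 − (-12.195097)) = 3.560000 − (14.352573)/(24.358294) = 2.970773
h(2.970773) = -3.493014
r_3 = 2.970773 − (-3.493014)·(2.970773 − 3.560000) / (-3.493014 − 12.163197) = 2.970773 − (2.058179)/(-15.656211) = 3.102234
h(3.102234) = -0.752413
r_4 = 3.102234 − (-0.752413)·(3.102234 − 2.970773) / (-0.752413 − (-3.493014)) = 3.102234 − (-0.098913)/(2.740601) = 3.138325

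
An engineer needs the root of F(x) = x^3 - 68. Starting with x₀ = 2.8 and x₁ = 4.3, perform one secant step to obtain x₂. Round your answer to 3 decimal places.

F(2.8) = -46.04800, F(4.3) = 11.50700
x₂ = 4.30000 − 11.50700·(4.30000 − 2.80000) / (11.50700 − (-46.04800)) = 4.30000 − (17.26050)/(57.55500) = 4.00010

4.000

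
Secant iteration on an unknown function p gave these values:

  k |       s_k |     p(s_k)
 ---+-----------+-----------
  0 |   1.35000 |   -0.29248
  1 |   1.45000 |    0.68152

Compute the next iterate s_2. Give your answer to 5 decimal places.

s_2 = 1.45000 − 0.68152·(1.45000 − 1.35000) / (0.68152 − (-0.29248))
   = 1.45000 − (0.0681520)/(0.9740000) = 1.3800287

1.38003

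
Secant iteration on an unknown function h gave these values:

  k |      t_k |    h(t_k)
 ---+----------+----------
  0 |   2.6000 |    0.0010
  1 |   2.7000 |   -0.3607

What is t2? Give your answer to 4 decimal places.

t2 = 2.7000 − (-0.3607)·(2.7000 − 2.6000) / (-0.3607 − 0.0010)
   = 2.7000 − (-0.036070)/(-0.361700) = 2.600276

2.6003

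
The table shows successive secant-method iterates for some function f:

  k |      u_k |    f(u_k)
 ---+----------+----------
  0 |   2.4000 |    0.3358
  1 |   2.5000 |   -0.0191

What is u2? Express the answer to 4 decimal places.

u2 = 2.5000 − (-0.0191)·(2.5000 − 2.4000) / (-0.0191 − 0.3358)
   = 2.5000 − (-0.001910)/(-0.354900) = 2.494618

2.4946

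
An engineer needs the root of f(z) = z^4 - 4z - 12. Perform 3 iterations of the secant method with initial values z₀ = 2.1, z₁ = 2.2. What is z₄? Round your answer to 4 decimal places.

2.1282

f(2.1) = -0.951900, f(2.2) = 2.625600
z₂ = 2.200000 − 2.625600·(2.200000 − 2.100000) / (2.625600 − (-0.951900)) = 2.200000 − (0.262560)/(3.577500) = 2.126608
f(2.126608) = -0.053774
z₃ = 2.126608 − (-0.053774)·(2.126608 − 2.200000) / (-0.053774 − 2.625600) = 2.126608 − (0.003947)/(-2.679374) = 2.128081
f(2.128081) = -0.002943
z₄ = 2.128081 − (-0.002943)·(2.128081 − 2.126608) / (-0.002943 − (-0.053774)) = 2.128081 − (-0.000004)/(0.050832) = 2.128166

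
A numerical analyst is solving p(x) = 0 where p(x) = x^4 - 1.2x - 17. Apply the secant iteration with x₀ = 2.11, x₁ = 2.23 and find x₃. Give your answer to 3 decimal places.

p(2.11) = 0.28919, p(2.23) = 5.05373
x₂ = 2.23000 − 5.05373·(2.23000 − 2.11000) / (5.05373 − 0.28919) = 2.23000 − (0.60645)/(4.76454) = 2.10272
p(2.10272) = 0.02566
x₃ = 2.10272 − 0.02566·(2.10272 − 2.23000) / (0.02566 − 5.05373) = 2.10272 − (-0.00327)/(-5.02807) = 2.10207

2.102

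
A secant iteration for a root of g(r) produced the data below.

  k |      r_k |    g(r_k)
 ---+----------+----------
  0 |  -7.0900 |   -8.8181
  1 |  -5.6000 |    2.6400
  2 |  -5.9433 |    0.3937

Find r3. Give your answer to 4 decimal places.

-6.0035

r3 = -5.9433 − 0.3937·(-5.9433 − (-5.6000)) / (0.3937 − 2.6400)
   = -5.9433 − (-0.135157)/(-2.246300) = -6.003469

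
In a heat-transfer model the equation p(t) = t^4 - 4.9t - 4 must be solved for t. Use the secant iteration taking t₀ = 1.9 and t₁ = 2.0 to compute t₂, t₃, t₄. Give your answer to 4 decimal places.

1.9112, 1.9121, 1.9122

p(1.9) = -0.277900, p(2.0) = 2.200000
t₂ = 2.000000 − 2.200000·(2.000000 − 1.900000) / (2.200000 − (-0.277900)) = 2.000000 − (0.220000)/(2.477900) = 1.911215
p(1.911215) = -0.022420
t₃ = 1.911215 − (-0.022420)·(1.911215 − 2.000000) / (-0.022420 − 2.200000) = 1.911215 − (0.001991)/(-2.222420) = 1.912111
p(1.912111) = -0.001780
t₄ = 1.912111 − (-0.001780)·(1.912111 − 1.911215) / (-0.001780 − (-0.022420)) = 1.912111 − (-0.000002)/(0.020641) = 1.912188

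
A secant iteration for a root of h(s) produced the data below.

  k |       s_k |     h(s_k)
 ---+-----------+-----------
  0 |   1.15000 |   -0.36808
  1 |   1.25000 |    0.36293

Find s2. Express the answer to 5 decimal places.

s2 = 1.25000 − 0.36293·(1.25000 − 1.15000) / (0.36293 − (-0.36808))
   = 1.25000 − (0.0362930)/(0.7310100) = 1.2003523

1.20035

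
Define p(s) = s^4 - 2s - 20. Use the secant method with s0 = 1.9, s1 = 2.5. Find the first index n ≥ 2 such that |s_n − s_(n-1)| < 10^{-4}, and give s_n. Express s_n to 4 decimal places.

p(1.9) = -10.767900, p(2.5) = 14.062500
s2 = 2.500000 − 14.062500·(0.600000)/(24.830400) = 2.160195;  |Δ| = 0.339805
p(2.160195) = -2.544714
s3 = 2.160195 − (-2.544714)·(-0.339805)/(-16.607214) = 2.212263;  |Δ| = 0.052068
p(2.212263) = -0.472240
s4 = 2.212263 − (-0.472240)·(0.052068)/(2.072474) = 2.224127;  |Δ| = 0.011864
p(2.224127) = 0.022006
s5 = 2.224127 − 0.022006·(0.011864)/(0.494246) = 2.223599;  |Δ| = 0.000528
p(2.223599) = -0.000177
s6 = 2.223599 − (-0.000177)·(-0.000528)/(-0.022183) = 2.223603;  |Δ| = 0.000004
|s6 − s5| = 0.000004 < 10^{-4}

n = 6, s_n = 2.2236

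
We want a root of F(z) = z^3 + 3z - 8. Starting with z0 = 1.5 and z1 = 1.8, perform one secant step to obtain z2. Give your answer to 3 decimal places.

1.511

F(1.5) = -0.12500, F(1.8) = 3.23200
z2 = 1.80000 − 3.23200·(1.80000 − 1.50000) / (3.23200 − (-0.12500)) = 1.80000 − (0.96960)/(3.35700) = 1.51117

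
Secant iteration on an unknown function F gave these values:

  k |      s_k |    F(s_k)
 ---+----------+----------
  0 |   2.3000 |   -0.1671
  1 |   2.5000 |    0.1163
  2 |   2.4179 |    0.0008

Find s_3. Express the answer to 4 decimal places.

s_3 = 2.4179 − 0.0008·(2.4179 − 2.5000) / (0.0008 − 0.1163)
   = 2.4179 − (-0.000066)/(-0.115500) = 2.417331

2.4173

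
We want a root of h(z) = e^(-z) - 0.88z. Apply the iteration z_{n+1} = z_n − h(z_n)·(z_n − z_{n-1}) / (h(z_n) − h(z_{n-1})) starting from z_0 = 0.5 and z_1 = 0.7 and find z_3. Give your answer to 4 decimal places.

0.6146

h(0.5) = 0.166531, h(0.7) = -0.119415
z_2 = 0.700000 − (-0.119415)·(0.700000 − 0.500000) / (-0.119415 − 0.166531) = 0.700000 − (-0.023883)/(-0.285945) = 0.616477
h(0.616477) = -0.002657
z_3 = 0.616477 − (-0.002657)·(0.616477 − 0.700000) / (-0.002657 − (-0.119415)) = 0.616477 − (0.000222)/(0.116758) = 0.614576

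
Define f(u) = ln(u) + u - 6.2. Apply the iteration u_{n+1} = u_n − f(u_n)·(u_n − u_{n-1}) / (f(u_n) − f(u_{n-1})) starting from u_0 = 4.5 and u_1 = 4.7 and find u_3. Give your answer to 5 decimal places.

f(4.5) = -0.1959226, f(4.7) = 0.0475625
u_2 = 4.7000000 − 0.0475625·(4.7000000 − 4.5000000) / (0.0475625 − (-0.1959226)) = 4.7000000 − (0.0095125)/(0.2434851) = 4.6609319
f(4.6609319) = 0.0001473
u_3 = 4.6609319 − 0.0001473·(4.6609319 − 4.7000000) / (0.0001473 − 0.0475625) = 4.6609319 − (-0.0000058)/(-0.0474152) = 4.6608105

4.66081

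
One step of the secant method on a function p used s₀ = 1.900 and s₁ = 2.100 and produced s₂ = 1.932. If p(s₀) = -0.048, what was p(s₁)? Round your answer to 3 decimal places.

0.252

The secant line through (1.900, -0.048) and (2.100, p(s₁)) crosses zero at s₂ = 1.932.
So (1.900, -0.048), (2.100, p(s₁)), (1.932, 0) are collinear:
p(s₁) = -0.048 · (2.100 − 1.932) / (1.900 − 1.932) = -0.048 · (0.16800)/(-0.03200) = 0.25200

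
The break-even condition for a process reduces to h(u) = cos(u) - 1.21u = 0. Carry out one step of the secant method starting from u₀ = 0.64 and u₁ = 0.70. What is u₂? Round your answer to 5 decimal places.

0.65513

h(0.64) = 0.0276958, h(0.70) = -0.0821578
u₂ = 0.7000000 − (-0.0821578)·(0.7000000 − 0.6400000) / (-0.0821578 − 0.0276958) = 0.7000000 − (-0.0049295)/(-0.1098536) = 0.6551269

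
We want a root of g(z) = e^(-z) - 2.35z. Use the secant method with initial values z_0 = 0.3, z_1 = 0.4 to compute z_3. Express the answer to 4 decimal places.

0.3116

g(0.3) = 0.035818, g(0.4) = -0.269680
z_2 = 0.400000 − (-0.269680)·(0.400000 − 0.300000) / (-0.269680 − 0.035818) = 0.400000 − (-0.026968)/(-0.305498) = 0.311725
g(0.311725) = -0.000369
z_3 = 0.311725 − (-0.000369)·(0.311725 − 0.400000) / (-0.000369 − (-0.269680)) = 0.311725 − (0.000033)/(0.269311) = 0.311603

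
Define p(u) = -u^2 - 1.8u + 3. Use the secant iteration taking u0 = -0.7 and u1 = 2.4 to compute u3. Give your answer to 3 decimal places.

p(-0.7) = 3.77000, p(2.4) = -7.08000
u2 = 2.40000 − (-7.08000)·(2.40000 − (-0.70000)) / (-7.08000 − 3.77000) = 2.40000 − (-21.94800)/(-10.85000) = 0.37714
p(0.37714) = 2.17891
u3 = 0.37714 − 2.17891·(0.37714 − 2.40000) / (2.17891 − (-7.08000)) = 0.37714 − (-4.40762)/(9.25891) = 0.85318

0.853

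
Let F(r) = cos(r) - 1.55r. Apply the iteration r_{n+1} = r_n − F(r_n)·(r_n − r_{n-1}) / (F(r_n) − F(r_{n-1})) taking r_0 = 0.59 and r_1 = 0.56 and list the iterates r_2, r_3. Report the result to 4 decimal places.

F(0.59) = -0.083559, F(0.56) = -0.020745
r_2 = 0.560000 − (-0.020745)·(0.560000 − 0.590000) / (-0.020745 − (-0.083559)) = 0.560000 − (0.000622)/(0.062814) = 0.550092
F(0.550092) = -0.000167
r_3 = 0.550092 − (-0.000167)·(0.550092 − 0.560000) / (-0.000167 − (-0.020745)) = 0.550092 − (0.000002)/(0.020578) = 0.550012

0.5501, 0.5500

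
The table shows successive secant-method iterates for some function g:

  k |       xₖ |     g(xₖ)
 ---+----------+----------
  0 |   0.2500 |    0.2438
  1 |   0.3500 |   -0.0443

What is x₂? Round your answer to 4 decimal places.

0.3346

x₂ = 0.3500 − (-0.0443)·(0.3500 − 0.2500) / (-0.0443 − 0.2438)
   = 0.3500 − (-0.004430)/(-0.288100) = 0.334623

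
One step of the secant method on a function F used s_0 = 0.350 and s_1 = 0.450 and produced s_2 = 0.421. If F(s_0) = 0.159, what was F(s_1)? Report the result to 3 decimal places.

The secant line through (0.350, 0.159) and (0.450, F(s_1)) crosses zero at s_2 = 0.421.
So (0.350, 0.159), (0.450, F(s_1)), (0.421, 0) are collinear:
F(s_1) = 0.159 · (0.450 − 0.421) / (0.350 − 0.421) = 0.159 · (0.02900)/(-0.07100) = -0.06494

-0.065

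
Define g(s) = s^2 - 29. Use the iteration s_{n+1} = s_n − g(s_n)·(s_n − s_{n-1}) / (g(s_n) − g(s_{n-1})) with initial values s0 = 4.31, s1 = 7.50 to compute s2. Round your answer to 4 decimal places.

5.1926

g(4.31) = -10.423900, g(7.50) = 27.250000
s2 = 7.500000 − 27.250000·(7.500000 − 4.310000) / (27.250000 − (-10.423900)) = 7.500000 − (86.927500)/(37.673900) = 5.192633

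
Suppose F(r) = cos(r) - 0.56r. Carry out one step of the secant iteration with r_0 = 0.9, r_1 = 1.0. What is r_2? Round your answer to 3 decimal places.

0.986

F(0.9) = 0.11761, F(1.0) = -0.01970
r_2 = 1.00000 − (-0.01970)·(1.00000 − 0.90000) / (-0.01970 − 0.11761) = 1.00000 − (-0.00197)/(-0.13731) = 0.98565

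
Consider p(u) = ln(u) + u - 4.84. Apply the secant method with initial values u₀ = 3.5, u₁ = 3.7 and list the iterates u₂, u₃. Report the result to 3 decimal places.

p(3.5) = -0.08724, p(3.7) = 0.16833
u₂ = 3.70000 − 0.16833·(3.70000 − 3.50000) / (0.16833 − (-0.08724)) = 3.70000 − (0.03367)/(0.25557) = 3.56827
p(3.56827) = 0.00035
u₃ = 3.56827 − 0.00035·(3.56827 − 3.70000) / (0.00035 − 0.16833) = 3.56827 − (-0.00005)/(-0.16798) = 3.56799

3.568, 3.568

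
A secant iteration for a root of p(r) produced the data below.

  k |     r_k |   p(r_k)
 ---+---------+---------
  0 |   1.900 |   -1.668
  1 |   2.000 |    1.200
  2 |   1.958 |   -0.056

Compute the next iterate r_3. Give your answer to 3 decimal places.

1.960

r_3 = 1.958 − (-0.056)·(1.958 − 2.000) / (-0.056 − 1.200)
   = 1.958 − (0.00235)/(-1.25600) = 1.95987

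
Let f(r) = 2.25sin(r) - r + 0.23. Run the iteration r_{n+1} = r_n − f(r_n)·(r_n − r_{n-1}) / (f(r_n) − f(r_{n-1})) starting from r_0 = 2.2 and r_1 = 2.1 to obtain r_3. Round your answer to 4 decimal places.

f(2.2) = -0.150883, f(2.1) = 0.072221
r_2 = 2.100000 − 0.072221·(2.100000 − 2.200000) / (0.072221 − (-0.150883)) = 2.100000 − (-0.007222)/(0.223104) = 2.132371
f(2.132371) = 0.002069
r_3 = 2.132371 − 0.002069·(2.132371 − 2.100000) / (0.002069 − 0.072221) = 2.132371 − (0.000067)/(-0.070152) = 2.133326

2.1333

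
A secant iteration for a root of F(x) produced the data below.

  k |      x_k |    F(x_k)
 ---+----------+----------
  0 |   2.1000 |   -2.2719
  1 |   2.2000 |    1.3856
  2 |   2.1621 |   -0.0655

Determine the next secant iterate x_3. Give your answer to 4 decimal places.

x_3 = 2.1621 − (-0.0655)·(2.1621 − 2.2000) / (-0.0655 − 1.3856)
   = 2.1621 − (0.002482)/(-1.451100) = 2.163811

2.1638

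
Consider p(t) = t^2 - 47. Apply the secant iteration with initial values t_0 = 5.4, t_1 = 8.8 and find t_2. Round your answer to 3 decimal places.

6.656

p(5.4) = -17.84000, p(8.8) = 30.44000
t_2 = 8.80000 − 30.44000·(8.80000 − 5.40000) / (30.44000 − (-17.84000)) = 8.80000 − (103.49600)/(48.28000) = 6.65634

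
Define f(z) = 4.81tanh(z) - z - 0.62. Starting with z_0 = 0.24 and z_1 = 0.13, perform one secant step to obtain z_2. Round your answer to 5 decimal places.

f(0.24) = 0.2727346, f(0.13) = -0.1281989
z_2 = 0.1300000 − (-0.1281989)·(0.1300000 − 0.2400000) / (-0.1281989 − 0.2727346) = 0.1300000 − (0.0141019)/(-0.4009334) = 0.1651726

0.16517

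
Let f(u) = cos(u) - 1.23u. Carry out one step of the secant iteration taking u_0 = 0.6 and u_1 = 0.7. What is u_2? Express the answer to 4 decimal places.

f(0.6) = 0.087336, f(0.7) = -0.096158
u_2 = 0.700000 − (-0.096158)·(0.700000 − 0.600000) / (-0.096158 − 0.087336) = 0.700000 − (-0.009616)/(-0.183493) = 0.647596

0.6476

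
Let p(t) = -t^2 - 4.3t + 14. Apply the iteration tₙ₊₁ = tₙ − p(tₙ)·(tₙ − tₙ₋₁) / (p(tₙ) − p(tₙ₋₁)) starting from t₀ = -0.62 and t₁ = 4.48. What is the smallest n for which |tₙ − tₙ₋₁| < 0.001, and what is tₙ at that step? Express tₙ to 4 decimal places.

p(-0.62) = 16.281600, p(4.48) = -25.334400
t₂ = 4.480000 − (-25.334400)·(5.100000)/(-41.616000) = 1.375294;  |Δ| = 3.104706
p(1.375294) = 6.194801
t₃ = 1.375294 − 6.194801·(-3.104706)/(31.529201) = 1.985301;  |Δ| = 0.610007
p(1.985301) = 1.521784
t₄ = 1.985301 − 1.521784·(0.610007)/(-4.673017) = 2.183952;  |Δ| = 0.198651
p(2.183952) = -0.160641
t₅ = 2.183952 − (-0.160641)·(0.198651)/(-1.682425) = 2.164985;  |Δ| = 0.018968
p(2.164985) = 0.003408
t₆ = 2.164985 − 0.003408·(-0.018968)/(0.164049) = 2.165379;  |Δ| = 0.000394
|t₆ − t₅| = 0.000394 < 0.001

n = 6, tₙ = 2.1654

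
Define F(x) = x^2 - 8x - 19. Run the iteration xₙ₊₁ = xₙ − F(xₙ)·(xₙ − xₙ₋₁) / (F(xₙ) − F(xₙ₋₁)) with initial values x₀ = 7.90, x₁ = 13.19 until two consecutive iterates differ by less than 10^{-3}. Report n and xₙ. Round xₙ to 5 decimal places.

n = 6, xₙ = 9.91608

F(7.90) = -19.7900000, F(13.19) = 49.4561000
x₂ = 13.1900000 − 49.4561000·(5.2900000)/(69.2461000) = 9.4118411;  |Δ| = 3.7781589
F(9.4118411) = -5.7119759
x₃ = 9.4118411 − (-5.7119759)·(-3.7781589)/(-55.1680759) = 9.8030230;  |Δ| = 0.3911819
F(9.8030230) = -1.3249241
x₄ = 9.8030230 − (-1.3249241)·(0.3911819)/(4.3870518) = 9.9211630;  |Δ| = 0.1181400
F(9.9211630) = 0.0601713
x₅ = 9.9211630 − 0.0601713·(0.1181400)/(1.3850954) = 9.9160308;  |Δ| = 0.0051322
F(9.9160308) = -0.0005800
x₆ = 9.9160308 − (-0.0005800)·(-0.0051322)/(-0.0607513) = 9.9160798;  |Δ| = 0.0000490
|x₆ − x₅| = 0.0000490 < 10^{-3}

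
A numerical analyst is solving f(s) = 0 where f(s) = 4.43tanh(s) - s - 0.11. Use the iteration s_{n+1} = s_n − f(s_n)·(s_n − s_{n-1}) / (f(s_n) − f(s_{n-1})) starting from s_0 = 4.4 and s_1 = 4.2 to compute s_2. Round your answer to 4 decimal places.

4.3184

f(4.4) = -0.081335, f(4.2) = 0.118008
s_2 = 4.200000 − 0.118008·(4.200000 − 4.400000) / (0.118008 − (-0.081335)) = 4.200000 − (-0.023602)/(0.199343) = 4.318397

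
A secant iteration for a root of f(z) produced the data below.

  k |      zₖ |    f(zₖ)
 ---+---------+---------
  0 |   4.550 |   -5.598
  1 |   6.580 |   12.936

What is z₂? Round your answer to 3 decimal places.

z₂ = 6.580 − 12.936·(6.580 − 4.550) / (12.936 − (-5.598))
   = 6.580 − (26.26008)/(18.53400) = 5.16314

5.163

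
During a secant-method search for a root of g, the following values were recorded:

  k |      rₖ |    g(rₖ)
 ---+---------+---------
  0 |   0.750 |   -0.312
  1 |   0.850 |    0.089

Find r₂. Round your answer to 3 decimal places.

r₂ = 0.850 − 0.089·(0.850 − 0.750) / (0.089 − (-0.312))
   = 0.850 − (0.00890)/(0.40100) = 0.82781

0.828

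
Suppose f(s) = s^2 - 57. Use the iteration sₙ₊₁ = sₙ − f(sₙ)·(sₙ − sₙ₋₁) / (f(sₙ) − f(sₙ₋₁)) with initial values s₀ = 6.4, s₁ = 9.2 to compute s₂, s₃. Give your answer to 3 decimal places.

f(6.4) = -16.04000, f(9.2) = 27.64000
s₂ = 9.20000 − 27.64000·(9.20000 − 6.40000) / (27.64000 − (-16.04000)) = 9.20000 − (77.39200)/(43.68000) = 7.42821
f(7.42821) = -1.82177
s₃ = 7.42821 − (-1.82177)·(7.42821 − 9.20000) / (-1.82177 − 27.64000) = 7.42821 − (3.22780)/(-29.46177) = 7.53776

7.428, 7.538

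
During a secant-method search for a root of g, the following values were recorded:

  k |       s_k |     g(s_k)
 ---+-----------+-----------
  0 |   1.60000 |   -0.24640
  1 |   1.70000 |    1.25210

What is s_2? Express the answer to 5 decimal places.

s_2 = 1.70000 − 1.25210·(1.70000 − 1.60000) / (1.25210 − (-0.24640))
   = 1.70000 − (0.1252100)/(1.4985000) = 1.6164431

1.61644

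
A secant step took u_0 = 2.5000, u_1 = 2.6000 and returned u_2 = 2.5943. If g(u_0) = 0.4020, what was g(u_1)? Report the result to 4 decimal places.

-0.0243

The secant line through (2.5000, 0.4020) and (2.6000, g(u_1)) crosses zero at u_2 = 2.5943.
So (2.5000, 0.4020), (2.6000, g(u_1)), (2.5943, 0) are collinear:
g(u_1) = 0.4020 · (2.6000 − 2.5943) / (2.5000 − 2.5943) = 0.4020 · (0.005700)/(-0.094300) = -0.024299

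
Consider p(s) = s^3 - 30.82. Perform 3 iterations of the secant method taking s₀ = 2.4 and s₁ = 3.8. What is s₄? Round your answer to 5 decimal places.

3.13682

p(2.4) = -16.9960000, p(3.8) = 24.0520000
s₂ = 3.8000000 − 24.0520000·(3.8000000 − 2.4000000) / (24.0520000 − (-16.9960000)) = 3.8000000 − (33.6728000)/(41.0480000) = 2.9796726
p(2.9796726) = -4.3651299
s₃ = 2.9796726 − (-4.3651299)·(2.9796726 − 3.8000000) / (-4.3651299 − 24.0520000) = 2.9796726 − (3.5808358)/(-28.4171299) = 3.1056823
p(3.1056823) = -0.8648776
s₄ = 3.1056823 − (-0.8648776)·(3.1056823 − 2.9796726) / (-0.8648776 − (-4.3651299)) = 3.1056823 − (-0.1089830)/(3.5002523) = 3.1368181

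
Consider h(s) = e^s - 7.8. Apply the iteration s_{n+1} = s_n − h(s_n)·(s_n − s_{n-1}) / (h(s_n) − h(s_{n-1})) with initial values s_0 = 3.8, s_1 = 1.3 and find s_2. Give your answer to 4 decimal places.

h(3.8) = 36.901184, h(1.3) = -4.130703
s_2 = 1.300000 − (-4.130703)·(1.300000 − 3.800000) / (-4.130703 − 36.901184) = 1.300000 − (10.326758)/(-41.031888) = 1.551676

1.5517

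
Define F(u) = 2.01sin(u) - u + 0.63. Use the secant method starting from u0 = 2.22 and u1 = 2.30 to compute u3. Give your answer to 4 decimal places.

2.2250

F(2.22) = 0.011097, F(2.30) = -0.171133
u2 = 2.300000 − (-0.171133)·(2.300000 − 2.220000) / (-0.171133 − 0.011097) = 2.300000 − (-0.013691)/(-0.182229) = 2.224871
F(2.224871) = 0.000287
u3 = 2.224871 − 0.000287·(2.224871 − 2.300000) / (0.000287 − (-0.171133)) = 2.224871 − (-0.000022)/(0.171419) = 2.224997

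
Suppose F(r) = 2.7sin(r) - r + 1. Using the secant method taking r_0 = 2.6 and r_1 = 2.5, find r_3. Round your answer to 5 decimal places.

F(2.6) = -0.2081463, F(2.5) = 0.1158748
r_2 = 2.5000000 − 0.1158748·(2.5000000 − 2.6000000) / (0.1158748 − (-0.2081463)) = 2.5000000 − (-0.0115875)/(0.3240211) = 2.5357615
F(2.5357615) = 0.0017414
r_3 = 2.5357615 − 0.0017414·(2.5357615 − 2.5000000) / (0.0017414 − 0.1158748) = 2.5357615 − (0.0000623)/(-0.1141334) = 2.5363071

2.53631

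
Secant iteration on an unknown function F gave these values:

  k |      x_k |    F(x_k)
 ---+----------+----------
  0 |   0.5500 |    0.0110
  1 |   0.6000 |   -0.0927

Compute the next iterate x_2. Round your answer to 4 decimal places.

x_2 = 0.6000 − (-0.0927)·(0.6000 − 0.5500) / (-0.0927 − 0.0110)
   = 0.6000 − (-0.004635)/(-0.103700) = 0.555304

0.5553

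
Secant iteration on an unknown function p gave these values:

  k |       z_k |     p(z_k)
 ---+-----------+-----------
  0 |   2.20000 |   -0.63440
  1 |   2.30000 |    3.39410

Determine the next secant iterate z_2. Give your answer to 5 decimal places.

2.21575

z_2 = 2.30000 − 3.39410·(2.30000 − 2.20000) / (3.39410 − (-0.63440))
   = 2.30000 − (0.3394100)/(4.0285000) = 2.2157478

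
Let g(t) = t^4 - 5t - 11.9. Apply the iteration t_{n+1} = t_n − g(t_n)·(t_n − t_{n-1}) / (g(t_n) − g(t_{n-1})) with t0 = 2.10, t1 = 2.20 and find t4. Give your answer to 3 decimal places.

g(2.10) = -2.95190, g(2.20) = 0.52560
t2 = 2.20000 − 0.52560·(2.20000 − 2.10000) / (0.52560 − (-2.95190)) = 2.20000 − (0.05256)/(3.47750) = 2.18489
g(2.18489) = -0.03597
t3 = 2.18489 − (-0.03597)·(2.18489 − 2.20000) / (-0.03597 − 0.52560) = 2.18489 − (0.00054)/(-0.56157) = 2.18585
g(2.18585) = -0.00039
t4 = 2.18585 − (-0.00039)·(2.18585 − 2.18489) / (-0.00039 − (-0.03597)) = 2.18585 − (0.00000)/(0.03558) = 2.18586

2.186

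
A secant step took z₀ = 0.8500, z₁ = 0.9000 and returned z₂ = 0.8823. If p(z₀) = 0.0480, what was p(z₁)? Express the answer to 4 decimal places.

-0.0263

The secant line through (0.8500, 0.0480) and (0.9000, p(z₁)) crosses zero at z₂ = 0.8823.
So (0.8500, 0.0480), (0.9000, p(z₁)), (0.8823, 0) are collinear:
p(z₁) = 0.0480 · (0.9000 − 0.8823) / (0.8500 − 0.8823) = 0.0480 · (0.017700)/(-0.032300) = -0.026303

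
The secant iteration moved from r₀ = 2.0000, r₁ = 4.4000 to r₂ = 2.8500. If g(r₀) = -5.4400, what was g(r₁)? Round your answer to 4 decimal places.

9.9200

The secant line through (2.0000, -5.4400) and (4.4000, g(r₁)) crosses zero at r₂ = 2.8500.
So (2.0000, -5.4400), (4.4000, g(r₁)), (2.8500, 0) are collinear:
g(r₁) = -5.4400 · (4.4000 − 2.8500) / (2.0000 − 2.8500) = -5.4400 · (1.550000)/(-0.850000) = 9.920000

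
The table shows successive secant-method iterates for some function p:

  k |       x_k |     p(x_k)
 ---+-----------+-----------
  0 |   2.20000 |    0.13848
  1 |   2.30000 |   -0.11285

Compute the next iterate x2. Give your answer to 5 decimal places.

2.25510

x2 = 2.30000 − (-0.11285)·(2.30000 − 2.20000) / (-0.11285 − 0.13848)
   = 2.30000 − (-0.0112850)/(-0.2513300) = 2.2550989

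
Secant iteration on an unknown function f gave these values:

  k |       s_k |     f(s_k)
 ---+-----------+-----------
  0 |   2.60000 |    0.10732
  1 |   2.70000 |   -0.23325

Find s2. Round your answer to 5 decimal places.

2.63151

s2 = 2.70000 − (-0.23325)·(2.70000 − 2.60000) / (-0.23325 − 0.10732)
   = 2.70000 − (-0.0233250)/(-0.3405700) = 2.6315119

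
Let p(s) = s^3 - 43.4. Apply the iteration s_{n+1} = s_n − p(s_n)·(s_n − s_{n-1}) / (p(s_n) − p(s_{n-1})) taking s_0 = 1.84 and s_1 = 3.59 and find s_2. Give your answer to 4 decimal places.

3.4646

p(1.84) = -37.170496, p(3.59) = 2.868279
s_2 = 3.590000 − 2.868279·(3.590000 − 1.840000) / (2.868279 − (-37.170496)) = 3.590000 − (5.019488)/(40.038775) = 3.464634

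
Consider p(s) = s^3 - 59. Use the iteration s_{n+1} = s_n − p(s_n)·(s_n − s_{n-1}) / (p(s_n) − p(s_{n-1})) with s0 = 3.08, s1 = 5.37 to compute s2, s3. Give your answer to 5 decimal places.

p(3.08) = -29.7818880, p(5.37) = 95.8541530
s2 = 5.3700000 − 95.8541530·(5.3700000 − 3.0800000) / (95.8541530 − (-29.7818880)) = 5.3700000 − (219.5060104)/(125.6360410) = 3.6228420
p(3.6228420) = -11.4502550
s3 = 3.6228420 − (-11.4502550)·(3.6228420 − 5.3700000) / (-11.4502550 − 95.8541530) = 3.6228420 − (20.0054042)/(-107.3044080) = 3.8092780

3.62284, 3.80928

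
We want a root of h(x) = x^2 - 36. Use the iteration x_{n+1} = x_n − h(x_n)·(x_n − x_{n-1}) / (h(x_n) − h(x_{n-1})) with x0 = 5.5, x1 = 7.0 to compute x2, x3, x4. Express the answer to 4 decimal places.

h(5.5) = -5.750000, h(7.0) = 13.000000
x2 = 7.000000 − 13.000000·(7.000000 − 5.500000) / (13.000000 − (-5.750000)) = 7.000000 − (19.500000)/(18.750000) = 5.960000
h(5.960000) = -0.478400
x3 = 5.960000 − (-0.478400)·(5.960000 − 7.000000) / (-0.478400 − 13.000000) = 5.960000 − (0.497536)/(-13.478400) = 5.996914
h(5.996914) = -0.037028
x4 = 5.996914 − (-0.037028)·(5.996914 − 5.960000) / (-0.037028 − (-0.478400)) = 5.996914 − (-0.001367)/(0.441372) = 6.000010

5.9600, 5.9969, 6.0000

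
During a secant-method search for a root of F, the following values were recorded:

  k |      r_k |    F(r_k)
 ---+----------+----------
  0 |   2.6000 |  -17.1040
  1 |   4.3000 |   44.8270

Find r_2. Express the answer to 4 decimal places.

r_2 = 4.3000 − 44.8270·(4.3000 − 2.6000) / (44.8270 − (-17.1040))
   = 4.3000 − (76.205900)/(61.931000) = 3.069503

3.0695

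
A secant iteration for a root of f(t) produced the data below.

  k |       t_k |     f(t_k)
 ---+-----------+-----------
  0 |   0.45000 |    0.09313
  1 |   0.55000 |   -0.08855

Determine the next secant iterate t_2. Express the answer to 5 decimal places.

t_2 = 0.55000 − (-0.08855)·(0.55000 − 0.45000) / (-0.08855 − 0.09313)
   = 0.55000 − (-0.0088550)/(-0.1816800) = 0.5012605

0.50126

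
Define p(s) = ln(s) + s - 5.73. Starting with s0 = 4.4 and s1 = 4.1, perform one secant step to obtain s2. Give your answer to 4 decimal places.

4.2773

p(4.4) = 0.151605, p(4.1) = -0.219013
s2 = 4.100000 − (-0.219013)·(4.100000 − 4.400000) / (-0.219013 − 0.151605) = 4.100000 − (0.065704)/(-0.370618) = 4.277282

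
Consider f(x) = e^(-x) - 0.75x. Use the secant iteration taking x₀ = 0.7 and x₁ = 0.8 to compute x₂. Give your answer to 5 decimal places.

0.67676

f(0.7) = -0.0284147, f(0.8) = -0.1506710
x₂ = 0.8000000 − (-0.1506710)·(0.8000000 − 0.7000000) / (-0.1506710 − (-0.0284147)) = 0.8000000 − (-0.0150671)/(-0.1222563) = 0.6767581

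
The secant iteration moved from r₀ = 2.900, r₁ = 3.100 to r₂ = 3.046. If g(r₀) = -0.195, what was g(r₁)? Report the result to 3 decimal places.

0.072

The secant line through (2.900, -0.195) and (3.100, g(r₁)) crosses zero at r₂ = 3.046.
So (2.900, -0.195), (3.100, g(r₁)), (3.046, 0) are collinear:
g(r₁) = -0.195 · (3.100 − 3.046) / (2.900 − 3.046) = -0.195 · (0.05400)/(-0.14600) = 0.07212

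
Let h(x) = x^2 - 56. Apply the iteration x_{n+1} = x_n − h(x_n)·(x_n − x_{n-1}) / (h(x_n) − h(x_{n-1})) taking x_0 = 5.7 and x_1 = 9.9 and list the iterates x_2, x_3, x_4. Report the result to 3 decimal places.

h(5.7) = -23.51000, h(9.9) = 42.01000
x_2 = 9.90000 − 42.01000·(9.90000 − 5.70000) / (42.01000 − (-23.51000)) = 9.90000 − (176.44200)/(65.52000) = 7.20705
h(7.20705) = -4.05841
x_3 = 7.20705 − (-4.05841)·(7.20705 − 9.90000) / (-4.05841 − 42.01000) = 7.20705 − (10.92909)/(-46.06841) = 7.44429
h(7.44429) = -0.58258
x_4 = 7.44429 − (-0.58258)·(7.44429 − 7.20705) / (-0.58258 − (-4.05841)) = 7.44429 − (-0.13821)/(3.47583) = 7.48405

7.207, 7.444, 7.484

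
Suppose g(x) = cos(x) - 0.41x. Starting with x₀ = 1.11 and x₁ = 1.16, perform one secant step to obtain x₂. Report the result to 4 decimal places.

g(1.11) = -0.010438, g(1.16) = -0.076260
x₂ = 1.160000 − (-0.076260)·(1.160000 − 1.110000) / (-0.076260 − (-0.010438)) = 1.160000 − (-0.003813)/(-0.065822) = 1.102071

1.1021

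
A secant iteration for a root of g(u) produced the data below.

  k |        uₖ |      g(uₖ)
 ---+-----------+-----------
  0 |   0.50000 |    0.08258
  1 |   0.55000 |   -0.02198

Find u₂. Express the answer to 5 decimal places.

u₂ = 0.55000 − (-0.02198)·(0.55000 − 0.50000) / (-0.02198 − 0.08258)
   = 0.55000 − (-0.0010990)/(-0.1045600) = 0.5394893

0.53949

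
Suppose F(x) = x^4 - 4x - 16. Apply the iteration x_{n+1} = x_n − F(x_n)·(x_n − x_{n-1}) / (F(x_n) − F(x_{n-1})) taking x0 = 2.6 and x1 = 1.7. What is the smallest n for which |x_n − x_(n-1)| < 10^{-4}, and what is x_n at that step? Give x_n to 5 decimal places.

n = 7, x_n = 2.23470

F(2.6) = 19.2976000, F(1.7) = -14.4479000
x2 = 1.7000000 − (-14.4479000)·(-0.9000000)/(-33.7455000) = 2.0853287;  |Δ| = 0.3853287
F(2.0853287) = -5.4310291
x3 = 2.0853287 − (-5.4310291)·(0.3853287)/(9.0168709) = 2.3174194;  |Δ| = 0.2320907
F(2.3174194) = 3.5718679
x4 = 2.3174194 − 3.5718679·(0.2320907)/(9.0028970) = 2.2253382;  |Δ| = 0.0920812
F(2.2253382) = -0.3777598
x5 = 2.2253382 − (-0.3777598)·(-0.0920812)/(-3.9496277) = 2.2341453;  |Δ| = 0.0088070
F(2.2341453) = -0.0224568
x6 = 2.2341453 − (-0.0224568)·(0.0088070)/(0.3553030) = 2.2347019;  |Δ| = 0.0005566
F(2.2347019) = 0.0001557
x7 = 2.2347019 − 0.0001557·(0.0005566)/(0.0226125) = 2.2346981;  |Δ| = 0.0000038
|x7 − x6| = 0.0000038 < 10^{-4}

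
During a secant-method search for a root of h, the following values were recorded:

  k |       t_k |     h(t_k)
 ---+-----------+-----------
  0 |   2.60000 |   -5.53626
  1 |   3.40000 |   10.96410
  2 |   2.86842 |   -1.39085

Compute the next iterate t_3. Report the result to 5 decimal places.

2.92826

t_3 = 2.86842 − (-1.39085)·(2.86842 − 3.40000) / (-1.39085 − 10.96410)
   = 2.86842 − (0.7393480)/(-12.3549500) = 2.9282623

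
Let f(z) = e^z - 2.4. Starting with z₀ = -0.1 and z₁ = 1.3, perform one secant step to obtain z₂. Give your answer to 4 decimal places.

0.6572

f(-0.1) = -1.495163, f(1.3) = 1.269297
z₂ = 1.300000 − 1.269297·(1.300000 − (-0.100000)) / (1.269297 − (-1.495163)) = 1.300000 − (1.777015)/(2.764459) = 0.657192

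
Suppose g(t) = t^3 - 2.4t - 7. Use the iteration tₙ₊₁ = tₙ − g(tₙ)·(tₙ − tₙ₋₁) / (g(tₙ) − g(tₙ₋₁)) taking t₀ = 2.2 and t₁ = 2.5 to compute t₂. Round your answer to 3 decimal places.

2.315

g(2.2) = -1.63200, g(2.5) = 2.62500
t₂ = 2.50000 − 2.62500·(2.50000 − 2.20000) / (2.62500 − (-1.63200)) = 2.50000 − (0.78750)/(4.25700) = 2.31501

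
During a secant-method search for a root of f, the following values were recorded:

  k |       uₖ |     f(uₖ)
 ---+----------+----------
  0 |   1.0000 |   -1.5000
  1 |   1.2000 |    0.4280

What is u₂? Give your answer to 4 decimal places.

1.1556

u₂ = 1.2000 − 0.4280·(1.2000 − 1.0000) / (0.4280 − (-1.5000))
   = 1.2000 − (0.085600)/(1.928000) = 1.155602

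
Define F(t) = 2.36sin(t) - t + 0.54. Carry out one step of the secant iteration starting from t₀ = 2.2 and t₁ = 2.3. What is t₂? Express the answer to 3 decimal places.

2.300

F(2.2) = 0.24805, F(2.3) = -0.00014
t₂ = 2.30000 − (-0.00014)·(2.30000 − 2.20000) / (-0.00014 − 0.24805) = 2.30000 − (-0.00001)/(-0.24819) = 2.29995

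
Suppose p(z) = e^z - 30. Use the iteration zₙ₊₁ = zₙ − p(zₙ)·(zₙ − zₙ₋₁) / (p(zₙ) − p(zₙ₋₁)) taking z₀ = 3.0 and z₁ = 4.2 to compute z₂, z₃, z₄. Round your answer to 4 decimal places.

p(3.0) = -9.914463, p(4.2) = 36.686331
z₂ = 4.200000 − 36.686331·(4.200000 − 3.000000) / (36.686331 − (-9.914463)) = 4.200000 − (44.023597)/(46.600794) = 3.255304
p(3.255304) = -4.072512
z₃ = 3.255304 − (-4.072512)·(3.255304 − 4.200000) / (-4.072512 − 36.686331) = 3.255304 − (3.847287)/(-40.758843) = 3.349695
p(3.349695) = -1.505953
z₄ = 3.349695 − (-1.505953)·(3.349695 − 3.255304) / (-1.505953 − (-4.072512)) = 3.349695 − (-0.142149)/(2.566559) = 3.405080

3.2553, 3.3497, 3.4051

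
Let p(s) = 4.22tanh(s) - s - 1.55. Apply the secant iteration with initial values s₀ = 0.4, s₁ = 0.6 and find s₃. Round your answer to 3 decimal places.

0.544

p(0.4) = -0.34662, p(0.6) = 0.11635
s₂ = 0.60000 − 0.11635·(0.60000 − 0.40000) / (0.11635 − (-0.34662)) = 0.60000 − (0.02327)/(0.46296) = 0.54974
p(0.54974) = 0.01163
s₃ = 0.54974 − 0.01163·(0.54974 − 0.60000) / (0.01163 − 0.11635) = 0.54974 − (-0.00058)/(-0.10472) = 0.54416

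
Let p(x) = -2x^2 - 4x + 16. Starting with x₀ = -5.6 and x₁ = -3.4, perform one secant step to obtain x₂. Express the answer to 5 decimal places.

p(-5.6) = -24.3200000, p(-3.4) = 6.4800000
x₂ = -3.4000000 − 6.4800000·(-3.4000000 − (-5.6000000)) / (6.4800000 − (-24.3200000)) = -3.4000000 − (14.2560000)/(30.8000000) = -3.8628571

-3.86286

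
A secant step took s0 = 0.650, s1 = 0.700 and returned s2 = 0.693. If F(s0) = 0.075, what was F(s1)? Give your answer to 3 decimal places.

The secant line through (0.650, 0.075) and (0.700, F(s1)) crosses zero at s2 = 0.693.
So (0.650, 0.075), (0.700, F(s1)), (0.693, 0) are collinear:
F(s1) = 0.075 · (0.700 − 0.693) / (0.650 − 0.693) = 0.075 · (0.00700)/(-0.04300) = -0.01221

-0.012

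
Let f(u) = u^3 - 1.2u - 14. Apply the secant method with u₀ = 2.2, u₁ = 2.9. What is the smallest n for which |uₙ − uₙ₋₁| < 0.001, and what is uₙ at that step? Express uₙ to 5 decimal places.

f(2.2) = -5.9920000, f(2.9) = 6.9090000
u₂ = 2.9000000 − 6.9090000·(0.7000000)/(12.9010000) = 2.5251221;  |Δ| = 0.3748779
f(2.5251221) = -0.9293582
u₃ = 2.5251221 − (-0.9293582)·(-0.3748779)/(-7.8383582) = 2.5695696;  |Δ| = 0.0444476
f(2.5695696) = -0.1174166
u₄ = 2.5695696 − (-0.1174166)·(0.0444476)/(0.8119416) = 2.5759973;  |Δ| = 0.0064277
f(2.5759973) = 0.0025084
u₅ = 2.5759973 − 0.0025084·(0.0064277)/(0.1199250) = 2.5758629;  |Δ| = 0.0001344
|u₅ − u₄| = 0.0001344 < 0.001

n = 5, uₙ = 2.57586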